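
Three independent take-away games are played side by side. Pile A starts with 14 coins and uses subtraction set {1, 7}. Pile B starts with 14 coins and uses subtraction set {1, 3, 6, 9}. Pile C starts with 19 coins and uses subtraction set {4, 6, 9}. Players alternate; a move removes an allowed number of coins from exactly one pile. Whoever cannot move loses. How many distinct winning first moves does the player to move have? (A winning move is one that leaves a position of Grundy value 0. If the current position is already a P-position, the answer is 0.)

6

Pile A, S = {1, 7}:
G(0) = 0
G(1) = mex{0} = 1
G(2) = mex{1} = 0
G(3) = mex{0} = 1
G(4) = mex{1} = 0
G(5) = mex{0} = 1
G(6) = mex{1} = 0
G(7) = mex{0,0} = 1
G(8) = mex{1,1} = 0
G(9) = mex{0,0} = 1
G(10) = mex{1,1} = 0
G(11) = mex{0,0} = 1
G(12) = mex{1,1} = 0
G(13) = mex{0,0} = 1
G(14) = mex{1,1} = 0
G_A(14) = 0.
Pile B, S = {1, 3, 6, 9}:
G(0) = 0
G(1) = mex{0} = 1
G(2) = mex{1} = 0
G(3) = mex{0,0} = 1
G(4) = mex{1,1} = 0
G(5) = mex{0,0} = 1
G(6) = mex{1,1,0} = 2
G(7) = mex{2,0,1} = 3
G(8) = mex{3,1,0} = 2
G(9) = mex{2,2,1,0} = 3
G(10) = mex{3,3,0,1} = 2
G(11) = mex{2,2,1,0} = 3
G(12) = mex{3,3,2,1} = 0
G(13) = mex{0,2,3,0} = 1
G(14) = mex{1,3,2,1} = 0
G_B(14) = 0.
Pile C, S = {4, 6, 9}:
n :  0  1  2  3  4  5  6  7  8  9 10 11 12 13 14 15 16 17 18 19
G :  0  0  0  0  1  1  1  1  2  2  2  2  3  0  0  0  0  1  1  1
G_C(19) = 1.
Combined Grundy value = 0 ⊕ 0 ⊕ 1 = 1.
A winning move leaves total XOR = 0, i.e. changes one component's Grundy value g to g ⊕ X where X is the current total.
Pile A: need g' = 0⊕1 = 1. Options: 14−1→G=1, 14−7→G=1. Hits: 2.
Pile B: need g' = 0⊕1 = 1. Options: 14−1→G=1, 14−3→G=3, 14−6→G=2, 14−9→G=1. Hits: 2.
Pile C: need g' = 1⊕1 = 0. Options: 19−4→G=0, 19−6→G=0, 19−9→G=2. Hits: 2.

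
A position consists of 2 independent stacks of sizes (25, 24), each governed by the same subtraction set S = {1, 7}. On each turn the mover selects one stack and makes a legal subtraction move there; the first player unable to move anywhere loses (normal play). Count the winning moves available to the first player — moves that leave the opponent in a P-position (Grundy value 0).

4

All stacks use S = {1, 7}:
n :  0  1  2  3  4  5  6  7  8  9 10 11 12 13 14 15 16 17 18 19 20 21 22 23 24 25
G :  0  1  0  1  0  1  0  1  0  1  0  1  0  1  0  1  0  1  0  1  0  1  0  1  0  1
Stack A: G(25) = 1.
Stack B: G(24) = 0.
Combined Grundy value = 1 ⊕ 0 = 1.
A winning move leaves total XOR = 0, i.e. changes one component's Grundy value g to g ⊕ X where X is the current total.
Stack A: need g' = 1⊕1 = 0. Options: 25−1→G=0, 25−7→G=0. Hits: 2.
Stack B: need g' = 0⊕1 = 1. Options: 24−1→G=1, 24−7→G=1. Hits: 2.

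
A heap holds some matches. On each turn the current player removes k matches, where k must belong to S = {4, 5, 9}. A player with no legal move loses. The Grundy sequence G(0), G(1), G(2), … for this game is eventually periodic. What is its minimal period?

13

G(0) = 0
G(1) = mex{} = 0
G(2) = mex{} = 0
G(3) = mex{} = 0
G(4) = mex{0} = 1
G(5) = mex{0,0} = 1
G(6) = mex{0,0} = 1
G(7) = mex{0,0} = 1
G(8) = mex{1,0} = 2
G(9) = mex{1,1,0} = 2
G(10) = mex{1,1,0} = 2
G(11) = mex{1,1,0} = 2
G(12) = mex{2,1,0} = 3
G(13) = mex{2,2,1} = 0
G(14) = mex{2,2,1} = 0
G(15) = mex{2,2,1} = 0
G(16) = mex{3,2,1} = 0
G(17) = mex{0,3,2} = 1
G(18) = mex{0,0,2} = 1
G(19) = mex{0,0,2} = 1
G(20) = mex{0,0,2} = 1
G(21) = mex{1,0,3} = 2
G(22) = mex{1,1,0} = 2
G(23) = mex{1,1,0} = 2
G(24) = mex{1,1,0} = 2
G(25) = mex{2,1,0} = 3
G(26) = mex{2,2,1} = 0
G(27) = mex{2,2,1} = 0
G(n+13) = G(n) holds for n = 0,…,8 (a full window of length max(S) = 9), so the sequence is purely periodic with period 13.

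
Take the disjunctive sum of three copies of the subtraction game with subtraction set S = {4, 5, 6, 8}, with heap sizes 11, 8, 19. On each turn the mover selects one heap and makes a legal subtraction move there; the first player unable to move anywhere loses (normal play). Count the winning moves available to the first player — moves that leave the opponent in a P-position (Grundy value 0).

3

All heaps use S = {4, 5, 6, 8}:
n :  0  1  2  3  4  5  6  7  8  9 10 11 12 13 14 15 16 17 18 19
G :  0  0  0  0  1  1  1  1  2  2  2  2  0  0  0  0  1  1  1  1
Heap A: G(11) = 2.
Heap B: G(8) = 2.
Heap C: G(19) = 1.
Combined Grundy value = 2 ⊕ 2 ⊕ 1 = 1.
A winning move leaves total XOR = 0, i.e. changes one component's Grundy value g to g ⊕ X where X is the current total.
Heap A: need g' = 2⊕1 = 3. Options: 11−4→G=1, 11−5→G=1, 11−6→G=1, 11−8→G=0. Hits: 0.
Heap B: need g' = 2⊕1 = 3. Options: 8−4→G=1, 8−5→G=0, 8−6→G=0, 8−8→G=0. Hits: 0.
Heap C: need g' = 1⊕1 = 0. Options: 19−4→G=0, 19−5→G=0, 19−6→G=0, 19−8→G=2. Hits: 3.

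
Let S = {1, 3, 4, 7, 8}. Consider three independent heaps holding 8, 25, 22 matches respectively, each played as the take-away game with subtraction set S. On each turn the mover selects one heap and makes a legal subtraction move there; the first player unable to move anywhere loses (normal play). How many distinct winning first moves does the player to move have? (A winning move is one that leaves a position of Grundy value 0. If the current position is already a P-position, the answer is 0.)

2

All heaps use S = {1, 3, 4, 7, 8}:
G(0) = 0
G(1) = mex{0} = 1
G(2) = mex{1} = 0
G(3) = mex{0,0} = 1
G(4) = mex{1,1,0} = 2
G(5) = mex{2,0,1} = 3
G(6) = mex{3,1,0} = 2
G(7) = mex{2,2,1,0} = 3
G(8) = mex{3,3,2,1,0} = 4
G(9) = mex{4,2,3,0,1} = 5
G(10) = mex{5,3,2,1,0} = 4
G(11) = mex{4,4,3,2,1} = 0
G(12) = mex{0,5,4,3,2} = 1
G(13) = mex{1,4,5,2,3} = 0
G(14) = mex{0,0,4,3,2} = 1
G(15) = mex{1,1,0,4,3} = 2
G(16) = mex{2,0,1,5,4} = 3
G(17) = mex{3,1,0,4,5} = 2
G(18) = mex{2,2,1,0,4} = 3
G(19) = mex{3,3,2,1,0} = 4
G(20) = mex{4,2,3,0,1} = 5
G(21) = mex{5,3,2,1,0} = 4
G(22) = mex{4,4,3,2,1} = 0
G(23) = mex{0,5,4,3,2} = 1
G(24) = mex{1,4,5,2,3} = 0
G(25) = mex{0,0,4,3,2} = 1
Heap A: G(8) = 4.
Heap B: G(25) = 1.
Heap C: G(22) = 0.
Combined Grundy value = 4 ⊕ 1 ⊕ 0 = 5.
A winning move leaves total XOR = 0, i.e. changes one component's Grundy value g to g ⊕ X where X is the current total.
Heap A: need g' = 4⊕5 = 1. Options: 8−1→G=3, 8−3→G=3, 8−4→G=2, 8−7→G=1, 8−8→G=0. Hits: 1.
Heap B: need g' = 1⊕5 = 4. Options: 25−1→G=0, 25−3→G=0, 25−4→G=4, 25−7→G=3, 25−8→G=2. Hits: 1.
Heap C: need g' = 0⊕5 = 5. Options: 22−1→G=4, 22−3→G=4, 22−4→G=3, 22−7→G=2, 22−8→G=1. Hits: 0.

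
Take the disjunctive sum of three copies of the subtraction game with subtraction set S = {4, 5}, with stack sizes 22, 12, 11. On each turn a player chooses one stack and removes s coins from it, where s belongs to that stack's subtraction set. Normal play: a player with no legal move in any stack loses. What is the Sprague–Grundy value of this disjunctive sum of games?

1

All stacks use S = {4, 5}:
G(0) = 0
G(1) = mex{} = 0
G(2) = mex{} = 0
G(3) = mex{} = 0
G(4) = mex{0} = 1
G(5) = mex{0,0} = 1
G(6) = mex{0,0} = 1
G(7) = mex{0,0} = 1
G(8) = mex{1,0} = 2
G(9) = mex{1,1} = 0
G(10) = mex{1,1} = 0
G(11) = mex{1,1} = 0
G(12) = mex{2,1} = 0
G(13) = mex{0,2} = 1
G(14) = mex{0,0} = 1
G(15) = mex{0,0} = 1
G(16) = mex{0,0} = 1
G(17) = mex{1,0} = 2
G(18) = mex{1,1} = 0
G(19) = mex{1,1} = 0
G(20) = mex{1,1} = 0
G(21) = mex{2,1} = 0
G(22) = mex{0,2} = 1
Stack A: G(22) = 1.
Stack B: G(12) = 0.
Stack C: G(11) = 0.
Combined Grundy value = 1 ⊕ 0 ⊕ 0 = 1.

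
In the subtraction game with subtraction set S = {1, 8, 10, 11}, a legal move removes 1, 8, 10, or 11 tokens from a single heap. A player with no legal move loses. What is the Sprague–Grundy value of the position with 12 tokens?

3

n :  0  1  2  3  4  5  6  7  8  9 10 11 12
G :  0  1  0  1  0  1  0  1  2  0  1  2  3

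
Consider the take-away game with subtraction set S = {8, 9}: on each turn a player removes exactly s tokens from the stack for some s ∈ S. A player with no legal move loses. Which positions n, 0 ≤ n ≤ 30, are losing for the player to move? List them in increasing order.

G(0) = 0
G(1) = mex{} = 0
G(2) = mex{} = 0
G(3) = mex{} = 0
G(4) = mex{} = 0
G(5) = mex{} = 0
G(6) = mex{} = 0
G(7) = mex{} = 0
G(8) = mex{0} = 1
G(9) = mex{0,0} = 1
G(10) = mex{0,0} = 1
G(11) = mex{0,0} = 1
G(12) = mex{0,0} = 1
G(13) = mex{0,0} = 1
G(14) = mex{0,0} = 1
G(15) = mex{0,0} = 1
G(16) = mex{1,0} = 2
G(17) = mex{1,1} = 0
G(18) = mex{1,1} = 0
G(19) = mex{1,1} = 0
G(20) = mex{1,1} = 0
G(21) = mex{1,1} = 0
G(22) = mex{1,1} = 0
G(23) = mex{1,1} = 0
G(24) = mex{2,1} = 0
G(25) = mex{0,2} = 1
G(26) = mex{0,0} = 1
G(27) = mex{0,0} = 1
G(28) = mex{0,0} = 1
G(29) = mex{0,0} = 1
G(30) = mex{0,0} = 1
P-positions are exactly the n with G(n) = 0.

0, 1, 2, 3, 4, 5, 6, 7, 17, 18, 19, 20, 21, 22, 23, 24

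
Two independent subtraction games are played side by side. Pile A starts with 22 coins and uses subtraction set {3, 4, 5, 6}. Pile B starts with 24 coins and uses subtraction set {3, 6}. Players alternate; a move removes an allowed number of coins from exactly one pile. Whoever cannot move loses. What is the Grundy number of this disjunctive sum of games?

Pile A, S = {3, 4, 5, 6}:
n :  0  1  2  3  4  5  6  7  8  9 10 11 12 13 14 15 16 17 18 19 20 21 22
G :  0  0  0  1  1  1  2  2  2  0  0  0  1  1  1  2  2  2  0  0  0  1  1
G_A(22) = 1.
Pile B, S = {3, 6}:
n :  0  1  2  3  4  5  6  7  8  9 10 11 12 13 14 15 16 17 18 19 20 21 22 23 24
G :  0  0  0  1  1  1  2  2  2  0  0  0  1  1  1  2  2  2  0  0  0  1  1  1  2
G_B(24) = 2.
Combined Grundy value = 1 ⊕ 2 = 3.

3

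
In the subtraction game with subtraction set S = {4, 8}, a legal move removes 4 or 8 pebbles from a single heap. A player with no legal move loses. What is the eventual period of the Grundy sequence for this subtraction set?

12

G(0) = 0
G(1) = mex{} = 0
G(2) = mex{} = 0
G(3) = mex{} = 0
G(4) = mex{0} = 1
G(5) = mex{0} = 1
G(6) = mex{0} = 1
G(7) = mex{0} = 1
G(8) = mex{1,0} = 2
G(9) = mex{1,0} = 2
G(10) = mex{1,0} = 2
G(11) = mex{1,0} = 2
G(12) = mex{2,1} = 0
G(13) = mex{2,1} = 0
G(14) = mex{2,1} = 0
G(15) = mex{2,1} = 0
G(16) = mex{0,2} = 1
G(17) = mex{0,2} = 1
G(18) = mex{0,2} = 1
G(19) = mex{0,2} = 1
G(20) = mex{1,0} = 2
G(21) = mex{1,0} = 2
G(22) = mex{1,0} = 2
G(23) = mex{1,0} = 2
G(24) = mex{2,1} = 0
G(25) = mex{2,1} = 0
G(n+12) = G(n) holds for n = 0,…,7 (a full window of length max(S) = 8), so the sequence is purely periodic with period 12.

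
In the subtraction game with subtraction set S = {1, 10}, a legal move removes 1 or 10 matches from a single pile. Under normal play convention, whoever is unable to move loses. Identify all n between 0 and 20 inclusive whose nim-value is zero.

0, 2, 4, 6, 8, 11, 13, 15, 17, 19

n :  0  1  2  3  4  5  6  7  8  9 10 11 12 13 14 15 16 17 18 19 20
G :  0  1  0  1  0  1  0  1  0  1  2  0  1  0  1  0  1  0  1  0  1
P-positions are exactly the n with G(n) = 0.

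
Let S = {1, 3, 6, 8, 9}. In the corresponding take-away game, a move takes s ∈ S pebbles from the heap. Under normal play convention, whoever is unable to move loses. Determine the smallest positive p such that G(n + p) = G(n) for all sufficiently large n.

G(0) = 0
G(1) = mex{0} = 1
G(2) = mex{1} = 0
G(3) = mex{0,0} = 1
G(4) = mex{1,1} = 0
G(5) = mex{0,0} = 1
G(6) = mex{1,1,0} = 2
G(7) = mex{2,0,1} = 3
G(8) = mex{3,1,0,0} = 2
G(9) = mex{2,2,1,1,0} = 3
G(10) = mex{3,3,0,0,1} = 2
G(11) = mex{2,2,1,1,0} = 3
G(12) = mex{3,3,2,0,1} = 4
G(13) = mex{4,2,3,1,0} = 5
G(14) = mex{5,3,2,2,1} = 0
G(15) = mex{0,4,3,3,2} = 1
G(16) = mex{1,5,2,2,3} = 0
G(17) = mex{0,0,3,3,2} = 1
G(18) = mex{1,1,4,2,3} = 0
G(19) = mex{0,0,5,3,2} = 1
G(20) = mex{1,1,0,4,3} = 2
G(21) = mex{2,0,1,5,4} = 3
G(22) = mex{3,1,0,0,5} = 2
G(23) = mex{2,2,1,1,0} = 3
G(24) = mex{3,3,0,0,1} = 2
G(25) = mex{2,2,1,1,0} = 3
G(26) = mex{3,3,2,0,1} = 4
G(27) = mex{4,2,3,1,0} = 5
G(28) = mex{5,3,2,2,1} = 0
G(29) = mex{0,4,3,3,2} = 1
G(n+14) = G(n) holds for n = 0,…,8 (a full window of length max(S) = 9), so the sequence is purely periodic with period 14.

14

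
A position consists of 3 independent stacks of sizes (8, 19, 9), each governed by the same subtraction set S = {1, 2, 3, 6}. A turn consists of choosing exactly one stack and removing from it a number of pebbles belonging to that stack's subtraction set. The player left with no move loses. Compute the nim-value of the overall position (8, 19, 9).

All stacks use S = {1, 2, 3, 6}:
G(0) = 0
G(1) = mex{0} = 1
G(2) = mex{1,0} = 2
G(3) = mex{2,1,0} = 3
G(4) = mex{3,2,1} = 0
G(5) = mex{0,3,2} = 1
G(6) = mex{1,0,3,0} = 2
G(7) = mex{2,1,0,1} = 3
G(8) = mex{3,2,1,2} = 0
G(9) = mex{0,3,2,3} = 1
G(10) = mex{1,0,3,0} = 2
G(11) = mex{2,1,0,1} = 3
G(12) = mex{3,2,1,2} = 0
G(13) = mex{0,3,2,3} = 1
G(14) = mex{1,0,3,0} = 2
G(15) = mex{2,1,0,1} = 3
G(16) = mex{3,2,1,2} = 0
G(17) = mex{0,3,2,3} = 1
G(18) = mex{1,0,3,0} = 2
G(19) = mex{2,1,0,1} = 3
Stack A: G(8) = 0.
Stack B: G(19) = 3.
Stack C: G(9) = 1.
Combined Grundy value = 0 ⊕ 3 ⊕ 1 = 2.

2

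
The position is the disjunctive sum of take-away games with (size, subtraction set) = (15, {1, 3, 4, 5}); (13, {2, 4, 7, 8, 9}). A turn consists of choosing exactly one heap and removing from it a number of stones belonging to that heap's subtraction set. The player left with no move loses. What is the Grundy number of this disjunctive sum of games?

2

Heap A, S = {1, 3, 4, 5}:
n :  0  1  2  3  4  5  6  7  8  9 10 11 12 13 14 15
G :  0  1  0  1  2  3  2  3  0  1  0  1  2  3  2  3
G_A(15) = 3.
Heap B, S = {2, 4, 7, 8, 9}:
G(0) = 0
G(1) = mex{} = 0
G(2) = mex{0} = 1
G(3) = mex{0} = 1
G(4) = mex{1,0} = 2
G(5) = mex{1,0} = 2
G(6) = mex{2,1} = 0
G(7) = mex{2,1,0} = 3
G(8) = mex{0,2,0,0} = 1
G(9) = mex{3,2,1,0,0} = 4
G(10) = mex{1,0,1,1,0} = 2
G(11) = mex{4,3,2,1,1} = 0
G(12) = mex{2,1,2,2,1} = 0
G(13) = mex{0,4,0,2,2} = 1
G_B(13) = 1.
Combined Grundy value = 3 ⊕ 1 = 2.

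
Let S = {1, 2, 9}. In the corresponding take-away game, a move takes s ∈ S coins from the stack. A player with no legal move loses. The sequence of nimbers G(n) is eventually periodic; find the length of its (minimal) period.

10

n :  0  1  2  3  4  5  6  7  8  9 10 11 12 13 14 15 16 17 18 19 20 21
G :  0  1  2  0  1  2  0  1  2  3  0  1  2  0  1  2  0  1  2  3  0  1
G(n+10) = G(n) holds for n = 0,…,8 (a full window of length max(S) = 9), so the sequence is purely periodic with period 10.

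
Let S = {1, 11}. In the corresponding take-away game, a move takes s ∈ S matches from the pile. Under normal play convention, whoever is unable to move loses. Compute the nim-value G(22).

G(0) = 0
G(1) = mex{0} = 1
G(2) = mex{1} = 0
G(3) = mex{0} = 1
G(4) = mex{1} = 0
G(5) = mex{0} = 1
G(6) = mex{1} = 0
G(7) = mex{0} = 1
G(8) = mex{1} = 0
G(9) = mex{0} = 1
G(10) = mex{1} = 0
G(11) = mex{0,0} = 1
G(12) = mex{1,1} = 0
G(13) = mex{0,0} = 1
G(14) = mex{1,1} = 0
G(15) = mex{0,0} = 1
G(16) = mex{1,1} = 0
G(17) = mex{0,0} = 1
G(18) = mex{1,1} = 0
G(19) = mex{0,0} = 1
G(20) = mex{1,1} = 0
G(21) = mex{0,0} = 1
G(22) = mex{1,1} = 0

0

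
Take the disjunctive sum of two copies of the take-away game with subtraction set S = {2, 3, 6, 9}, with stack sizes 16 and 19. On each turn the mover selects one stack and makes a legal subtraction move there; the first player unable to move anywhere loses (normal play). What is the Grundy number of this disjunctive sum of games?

3

All stacks use S = {2, 3, 6, 9}:
G(0) = 0
G(1) = mex{} = 0
G(2) = mex{0} = 1
G(3) = mex{0,0} = 1
G(4) = mex{1,0} = 2
G(5) = mex{1,1} = 0
G(6) = mex{2,1,0} = 3
G(7) = mex{0,2,0} = 1
G(8) = mex{3,0,1} = 2
G(9) = mex{1,3,1,0} = 2
G(10) = mex{2,1,2,0} = 3
G(11) = mex{2,2,0,1} = 3
G(12) = mex{3,2,3,1} = 0
G(13) = mex{3,3,1,2} = 0
G(14) = mex{0,3,2,0} = 1
G(15) = mex{0,0,2,3} = 1
G(16) = mex{1,0,3,1} = 2
G(17) = mex{1,1,3,2} = 0
G(18) = mex{2,1,0,2} = 3
G(19) = mex{0,2,0,3} = 1
Stack A: G(16) = 2.
Stack B: G(19) = 1.
Combined Grundy value = 2 ⊕ 1 = 3.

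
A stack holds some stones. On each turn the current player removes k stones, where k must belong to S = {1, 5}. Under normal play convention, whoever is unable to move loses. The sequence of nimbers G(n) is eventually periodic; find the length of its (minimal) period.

2

n :  0  1  2  3  4  5  6  7  8  9 10 11 12 13 14
G :  0  1  0  1  0  1  0  1  0  1  0  1  0  1  0
G(n+2) = G(n) holds for n = 0,…,4 (a full window of length max(S) = 5), so the sequence is purely periodic with period 2.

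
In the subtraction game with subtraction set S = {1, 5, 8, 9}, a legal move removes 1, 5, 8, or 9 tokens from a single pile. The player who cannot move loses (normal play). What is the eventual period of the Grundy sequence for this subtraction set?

16

G(0) = 0
G(1) = mex{0} = 1
G(2) = mex{1} = 0
G(3) = mex{0} = 1
G(4) = mex{1} = 0
G(5) = mex{0,0} = 1
G(6) = mex{1,1} = 0
G(7) = mex{0,0} = 1
G(8) = mex{1,1,0} = 2
G(9) = mex{2,0,1,0} = 3
G(10) = mex{3,1,0,1} = 2
G(11) = mex{2,0,1,0} = 3
G(12) = mex{3,1,0,1} = 2
G(13) = mex{2,2,1,0} = 3
G(14) = mex{3,3,0,1} = 2
G(15) = mex{2,2,1,0} = 3
G(16) = mex{3,3,2,1} = 0
G(17) = mex{0,2,3,2} = 1
G(18) = mex{1,3,2,3} = 0
G(19) = mex{0,2,3,2} = 1
G(20) = mex{1,3,2,3} = 0
G(21) = mex{0,0,3,2} = 1
G(22) = mex{1,1,2,3} = 0
G(23) = mex{0,0,3,2} = 1
G(24) = mex{1,1,0,3} = 2
G(25) = mex{2,0,1,0} = 3
G(26) = mex{3,1,0,1} = 2
G(27) = mex{2,0,1,0} = 3
G(28) = mex{3,1,0,1} = 2
G(29) = mex{2,2,1,0} = 3
G(30) = mex{3,3,0,1} = 2
G(31) = mex{2,2,1,0} = 3
G(32) = mex{3,3,2,1} = 0
G(33) = mex{0,2,3,2} = 1
G(n+16) = G(n) holds for n = 0,…,8 (a full window of length max(S) = 9), so the sequence is purely periodic with period 16.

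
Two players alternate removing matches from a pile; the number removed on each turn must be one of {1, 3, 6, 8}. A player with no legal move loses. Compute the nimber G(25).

n :  0  1  2  3  4  5  6  7  8  9 10 11 12 13 14 15 16 17 18 19 20 21 22 23 24 25
G :  0  1  0  1  0  1  2  3  2  0  1  0  1  0  1  2  3  2  0  1  0  1  0  1  2  3

3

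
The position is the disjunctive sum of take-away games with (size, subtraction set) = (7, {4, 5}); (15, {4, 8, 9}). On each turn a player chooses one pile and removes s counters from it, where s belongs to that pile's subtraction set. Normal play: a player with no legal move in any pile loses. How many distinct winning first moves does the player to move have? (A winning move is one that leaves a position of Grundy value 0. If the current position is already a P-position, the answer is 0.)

Pile A, S = {4, 5}:
G(0) = 0
G(1) = mex{} = 0
G(2) = mex{} = 0
G(3) = mex{} = 0
G(4) = mex{0} = 1
G(5) = mex{0,0} = 1
G(6) = mex{0,0} = 1
G(7) = mex{0,0} = 1
G_A(7) = 1.
Pile B, S = {4, 8, 9}:
n :  0  1  2  3  4  5  6  7  8  9 10 11 12 13 14 15
G :  0  0  0  0  1  1  1  1  2  2  2  2  3  0  0  0
G_B(15) = 0.
Combined Grundy value = 1 ⊕ 0 = 1.
A winning move leaves total XOR = 0, i.e. changes one component's Grundy value g to g ⊕ X where X is the current total.
Pile A: need g' = 1⊕1 = 0. Options: 7−4→G=0, 7−5→G=0. Hits: 2.
Pile B: need g' = 0⊕1 = 1. Options: 15−4→G=2, 15−8→G=1, 15−9→G=1. Hits: 2.

4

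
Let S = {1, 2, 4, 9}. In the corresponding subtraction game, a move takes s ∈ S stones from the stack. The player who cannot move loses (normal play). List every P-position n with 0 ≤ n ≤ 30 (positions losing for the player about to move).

0, 3, 6, 11, 14, 17, 22, 25, 28

n :  0  1  2  3  4  5  6  7  8  9 10 11 12 13 14 15 16 17 18 19 20 21 22 23 24 25 26 27 28 29 30
G :  0  1  2  0  1  2  0  1  2  3  4  0  1  2  0  1  2  0  1  2  3  4  0  1  2  0  1  2  0  1  2
P-positions are exactly the n with G(n) = 0.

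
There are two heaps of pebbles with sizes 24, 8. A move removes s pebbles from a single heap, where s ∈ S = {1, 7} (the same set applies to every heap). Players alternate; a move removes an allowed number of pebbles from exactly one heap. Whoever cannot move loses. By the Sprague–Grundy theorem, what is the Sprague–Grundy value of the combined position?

0

All heaps use S = {1, 7}:
n :  0  1  2  3  4  5  6  7  8  9 10 11 12 13 14 15 16 17 18 19 20 21 22 23 24
G :  0  1  0  1  0  1  0  1  0  1  0  1  0  1  0  1  0  1  0  1  0  1  0  1  0
Heap A: G(24) = 0.
Heap B: G(8) = 0.
Combined Grundy value = 0 ⊕ 0 = 0.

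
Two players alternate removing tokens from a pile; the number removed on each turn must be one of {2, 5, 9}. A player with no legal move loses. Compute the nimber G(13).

1

G(0) = 0
G(1) = mex{} = 0
G(2) = mex{0} = 1
G(3) = mex{0} = 1
G(4) = mex{1} = 0
G(5) = mex{1,0} = 2
G(6) = mex{0,0} = 1
G(7) = mex{2,1} = 0
G(8) = mex{1,1} = 0
G(9) = mex{0,0,0} = 1
G(10) = mex{0,2,0} = 1
G(11) = mex{1,1,1} = 0
G(12) = mex{1,0,1} = 2
G(13) = mex{0,0,0} = 1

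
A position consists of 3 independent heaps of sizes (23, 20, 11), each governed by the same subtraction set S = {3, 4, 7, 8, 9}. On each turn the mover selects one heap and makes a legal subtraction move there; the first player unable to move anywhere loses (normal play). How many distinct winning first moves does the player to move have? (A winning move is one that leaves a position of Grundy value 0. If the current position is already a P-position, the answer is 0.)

All heaps use S = {3, 4, 7, 8, 9}:
G(0) = 0
G(1) = mex{} = 0
G(2) = mex{} = 0
G(3) = mex{0} = 1
G(4) = mex{0,0} = 1
G(5) = mex{0,0} = 1
G(6) = mex{1,0} = 2
G(7) = mex{1,1,0} = 2
G(8) = mex{1,1,0,0} = 2
G(9) = mex{2,1,0,0,0} = 3
G(10) = mex{2,2,1,0,0} = 3
G(11) = mex{2,2,1,1,0} = 3
G(12) = mex{3,2,1,1,1} = 0
G(13) = mex{3,3,2,1,1} = 0
G(14) = mex{3,3,2,2,1} = 0
G(15) = mex{0,3,2,2,2} = 1
G(16) = mex{0,0,3,2,2} = 1
G(17) = mex{0,0,3,3,2} = 1
G(18) = mex{1,0,3,3,3} = 2
G(19) = mex{1,1,0,3,3} = 2
G(20) = mex{1,1,0,0,3} = 2
G(21) = mex{2,1,0,0,0} = 3
G(22) = mex{2,2,1,0,0} = 3
G(23) = mex{2,2,1,1,0} = 3
Heap A: G(23) = 3.
Heap B: G(20) = 2.
Heap C: G(11) = 3.
Combined Grundy value = 3 ⊕ 2 ⊕ 3 = 2.
A winning move leaves total XOR = 0, i.e. changes one component's Grundy value g to g ⊕ X where X is the current total.
Heap A: need g' = 3⊕2 = 1. Options: 23−3→G=2, 23−4→G=2, 23−7→G=1, 23−8→G=1, 23−9→G=0. Hits: 2.
Heap B: need g' = 2⊕2 = 0. Options: 20−3→G=1, 20−4→G=1, 20−7→G=0, 20−8→G=0, 20−9→G=3. Hits: 2.
Heap C: need g' = 3⊕2 = 1. Options: 11−3→G=2, 11−4→G=2, 11−7→G=1, 11−8→G=1, 11−9→G=0. Hits: 2.

6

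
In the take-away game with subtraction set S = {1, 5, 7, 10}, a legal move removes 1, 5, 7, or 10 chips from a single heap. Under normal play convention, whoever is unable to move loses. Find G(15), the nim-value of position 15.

G(0) = 0
G(1) = mex{0} = 1
G(2) = mex{1} = 0
G(3) = mex{0} = 1
G(4) = mex{1} = 0
G(5) = mex{0,0} = 1
G(6) = mex{1,1} = 0
G(7) = mex{0,0,0} = 1
G(8) = mex{1,1,1} = 0
G(9) = mex{0,0,0} = 1
G(10) = mex{1,1,1,0} = 2
G(11) = mex{2,0,0,1} = 3
G(12) = mex{3,1,1,0} = 2
G(13) = mex{2,0,0,1} = 3
G(14) = mex{3,1,1,0} = 2
G(15) = mex{2,2,0,1} = 3

3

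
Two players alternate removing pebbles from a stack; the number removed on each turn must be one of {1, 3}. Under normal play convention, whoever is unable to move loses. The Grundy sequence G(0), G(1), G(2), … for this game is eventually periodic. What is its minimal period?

2

n :  0  1  2  3  4  5  6  7  8  9 10 11 12 13 14
G :  0  1  0  1  0  1  0  1  0  1  0  1  0  1  0
G(n+2) = G(n) holds for n = 0,…,2 (a full window of length max(S) = 3), so the sequence is purely periodic with period 2.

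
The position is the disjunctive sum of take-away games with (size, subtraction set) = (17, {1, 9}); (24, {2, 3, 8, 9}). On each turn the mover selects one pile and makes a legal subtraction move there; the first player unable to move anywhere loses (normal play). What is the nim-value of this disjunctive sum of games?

0

Pile A, S = {1, 9}:
n :  0  1  2  3  4  5  6  7  8  9 10 11 12 13 14 15 16 17
G :  0  1  0  1  0  1  0  1  0  1  0  1  0  1  0  1  0  1
G_A(17) = 1.
Pile B, S = {2, 3, 8, 9}:
n :  0  1  2  3  4  5  6  7  8  9 10 11 12 13 14 15 16 17 18 19 20 21 22 23 24
G :  0  0  1  1  2  0  0  1  1  2  2  0  0  1  1  2  0  0  1  1  2  2  0  0  1
G_B(24) = 1.
Combined Grundy value = 1 ⊕ 1 = 0.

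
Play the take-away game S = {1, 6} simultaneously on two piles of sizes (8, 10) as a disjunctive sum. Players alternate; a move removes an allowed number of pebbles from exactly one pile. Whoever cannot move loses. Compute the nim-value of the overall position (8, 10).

0

All piles use S = {1, 6}:
G(0) = 0
G(1) = mex{0} = 1
G(2) = mex{1} = 0
G(3) = mex{0} = 1
G(4) = mex{1} = 0
G(5) = mex{0} = 1
G(6) = mex{1,0} = 2
G(7) = mex{2,1} = 0
G(8) = mex{0,0} = 1
G(9) = mex{1,1} = 0
G(10) = mex{0,0} = 1
Pile A: G(8) = 1.
Pile B: G(10) = 1.
Combined Grundy value = 1 ⊕ 1 = 0.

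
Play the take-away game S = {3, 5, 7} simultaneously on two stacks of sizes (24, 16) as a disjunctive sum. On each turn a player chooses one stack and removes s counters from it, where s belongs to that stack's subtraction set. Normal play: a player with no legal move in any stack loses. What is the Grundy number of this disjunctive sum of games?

3

All stacks use S = {3, 5, 7}:
G(0) = 0
G(1) = mex{} = 0
G(2) = mex{} = 0
G(3) = mex{0} = 1
G(4) = mex{0} = 1
G(5) = mex{0,0} = 1
G(6) = mex{1,0} = 2
G(7) = mex{1,0,0} = 2
G(8) = mex{1,1,0} = 2
G(9) = mex{2,1,0} = 3
G(10) = mex{2,1,1} = 0
G(11) = mex{2,2,1} = 0
G(12) = mex{3,2,1} = 0
G(13) = mex{0,2,2} = 1
G(14) = mex{0,3,2} = 1
G(15) = mex{0,0,2} = 1
G(16) = mex{1,0,3} = 2
G(17) = mex{1,0,0} = 2
G(18) = mex{1,1,0} = 2
G(19) = mex{2,1,0} = 3
G(20) = mex{2,1,1} = 0
G(21) = mex{2,2,1} = 0
G(22) = mex{3,2,1} = 0
G(23) = mex{0,2,2} = 1
G(24) = mex{0,3,2} = 1
Stack A: G(24) = 1.
Stack B: G(16) = 2.
Combined Grundy value = 1 ⊕ 2 = 3.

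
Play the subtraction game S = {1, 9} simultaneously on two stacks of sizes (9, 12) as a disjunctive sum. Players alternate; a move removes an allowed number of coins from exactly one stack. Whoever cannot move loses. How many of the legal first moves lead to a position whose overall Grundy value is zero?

4

All stacks use S = {1, 9}:
n :  0  1  2  3  4  5  6  7  8  9 10 11 12
G :  0  1  0  1  0  1  0  1  0  1  0  1  0
Stack A: G(9) = 1.
Stack B: G(12) = 0.
Combined Grundy value = 1 ⊕ 0 = 1.
A winning move leaves total XOR = 0, i.e. changes one component's Grundy value g to g ⊕ X where X is the current total.
Stack A: need g' = 1⊕1 = 0. Options: 9−1→G=0, 9−9→G=0. Hits: 2.
Stack B: need g' = 0⊕1 = 1. Options: 12−1→G=1, 12−9→G=1. Hits: 2.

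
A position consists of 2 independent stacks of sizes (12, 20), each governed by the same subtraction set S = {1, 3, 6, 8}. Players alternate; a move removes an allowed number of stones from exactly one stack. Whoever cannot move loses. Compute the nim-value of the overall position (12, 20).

All stacks use S = {1, 3, 6, 8}:
n :  0  1  2  3  4  5  6  7  8  9 10 11 12 13 14 15 16 17 18 19 20
G :  0  1  0  1  0  1  2  3  2  0  1  0  1  0  1  2  3  2  0  1  0
Stack A: G(12) = 1.
Stack B: G(20) = 0.
Combined Grundy value = 1 ⊕ 0 = 1.

1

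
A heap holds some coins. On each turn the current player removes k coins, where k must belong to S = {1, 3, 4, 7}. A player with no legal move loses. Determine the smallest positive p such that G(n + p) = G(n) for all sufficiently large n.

8

n :  0  1  2  3  4  5  6  7  8  9 10 11 12 13 14 15 16 17
G :  0  1  0  1  2  3  2  3  0  1  0  1  2  3  2  3  0  1
G(n+8) = G(n) holds for n = 0,…,6 (a full window of length max(S) = 7), so the sequence is purely periodic with period 8.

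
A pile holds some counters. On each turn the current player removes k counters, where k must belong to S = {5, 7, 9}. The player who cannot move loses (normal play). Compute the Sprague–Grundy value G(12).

2

n :  0  1  2  3  4  5  6  7  8  9 10 11 12
G :  0  0  0  0  0  1  1  1  1  1  2  2  2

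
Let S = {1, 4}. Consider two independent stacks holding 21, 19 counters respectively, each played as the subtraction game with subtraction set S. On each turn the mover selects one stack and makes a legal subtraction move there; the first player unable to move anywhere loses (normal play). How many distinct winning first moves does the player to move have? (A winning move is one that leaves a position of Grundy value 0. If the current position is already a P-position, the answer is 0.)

1

All stacks use S = {1, 4}:
n :  0  1  2  3  4  5  6  7  8  9 10 11 12 13 14 15 16 17 18 19 20 21
G :  0  1  0  1  2  0  1  0  1  2  0  1  0  1  2  0  1  0  1  2  0  1
Stack A: G(21) = 1.
Stack B: G(19) = 2.
Combined Grundy value = 1 ⊕ 2 = 3.
A winning move leaves total XOR = 0, i.e. changes one component's Grundy value g to g ⊕ X where X is the current total.
Stack A: need g' = 1⊕3 = 2. Options: 21−1→G=0, 21−4→G=0. Hits: 0.
Stack B: need g' = 2⊕3 = 1. Options: 19−1→G=1, 19−4→G=0. Hits: 1.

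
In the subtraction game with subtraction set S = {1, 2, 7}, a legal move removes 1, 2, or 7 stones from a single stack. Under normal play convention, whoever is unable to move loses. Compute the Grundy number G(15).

n :  0  1  2  3  4  5  6  7  8  9 10 11 12 13 14 15
G :  0  1  2  0  1  2  0  1  2  0  1  2  0  1  2  0

0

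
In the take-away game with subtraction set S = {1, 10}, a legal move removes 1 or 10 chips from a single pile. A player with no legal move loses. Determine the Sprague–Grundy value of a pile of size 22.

0

n :  0  1  2  3  4  5  6  7  8  9 10 11 12 13 14 15 16 17 18 19 20 21 22
G :  0  1  0  1  0  1  0  1  0  1  2  0  1  0  1  0  1  0  1  0  1  2  0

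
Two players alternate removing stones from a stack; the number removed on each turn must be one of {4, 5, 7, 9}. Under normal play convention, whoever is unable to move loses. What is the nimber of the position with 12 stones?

n :  0  1  2  3  4  5  6  7  8  9 10 11 12
G :  0  0  0  0  1  1  1  1  2  2  2  2  3

3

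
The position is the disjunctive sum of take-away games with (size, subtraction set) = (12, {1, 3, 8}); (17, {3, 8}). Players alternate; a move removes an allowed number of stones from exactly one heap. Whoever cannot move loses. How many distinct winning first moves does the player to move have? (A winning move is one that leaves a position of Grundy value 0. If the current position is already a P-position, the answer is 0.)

Heap A, S = {1, 3, 8}:
G(0) = 0
G(1) = mex{0} = 1
G(2) = mex{1} = 0
G(3) = mex{0,0} = 1
G(4) = mex{1,1} = 0
G(5) = mex{0,0} = 1
G(6) = mex{1,1} = 0
G(7) = mex{0,0} = 1
G(8) = mex{1,1,0} = 2
G(9) = mex{2,0,1} = 3
G(10) = mex{3,1,0} = 2
G(11) = mex{2,2,1} = 0
G(12) = mex{0,3,0} = 1
G_A(12) = 1.
Heap B, S = {3, 8}:
n :  0  1  2  3  4  5  6  7  8  9 10 11 12 13 14 15 16 17
G :  0  0  0  1  1  1  0  0  2  1  1  0  0  0  1  1  1  0
G_B(17) = 0.
Combined Grundy value = 1 ⊕ 0 = 1.
A winning move leaves total XOR = 0, i.e. changes one component's Grundy value g to g ⊕ X where X is the current total.
Heap A: need g' = 1⊕1 = 0. Options: 12−1→G=0, 12−3→G=3, 12−8→G=0. Hits: 2.
Heap B: need g' = 0⊕1 = 1. Options: 17−3→G=1, 17−8→G=1. Hits: 2.

4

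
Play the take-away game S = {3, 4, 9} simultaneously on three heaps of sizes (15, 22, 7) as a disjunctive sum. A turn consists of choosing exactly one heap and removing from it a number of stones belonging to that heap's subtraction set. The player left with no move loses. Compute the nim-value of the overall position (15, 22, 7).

3

All heaps use S = {3, 4, 9}:
G(0) = 0
G(1) = mex{} = 0
G(2) = mex{} = 0
G(3) = mex{0} = 1
G(4) = mex{0,0} = 1
G(5) = mex{0,0} = 1
G(6) = mex{1,0} = 2
G(7) = mex{1,1} = 0
G(8) = mex{1,1} = 0
G(9) = mex{2,1,0} = 3
G(10) = mex{0,2,0} = 1
G(11) = mex{0,0,0} = 1
G(12) = mex{3,0,1} = 2
G(13) = mex{1,3,1} = 0
G(14) = mex{1,1,1} = 0
G(15) = mex{2,1,2} = 0
G(16) = mex{0,2,0} = 1
G(17) = mex{0,0,0} = 1
G(18) = mex{0,0,3} = 1
G(19) = mex{1,0,1} = 2
G(20) = mex{1,1,1} = 0
G(21) = mex{1,1,2} = 0
G(22) = mex{2,1,0} = 3
Heap A: G(15) = 0.
Heap B: G(22) = 3.
Heap C: G(7) = 0.
Combined Grundy value = 0 ⊕ 3 ⊕ 0 = 3.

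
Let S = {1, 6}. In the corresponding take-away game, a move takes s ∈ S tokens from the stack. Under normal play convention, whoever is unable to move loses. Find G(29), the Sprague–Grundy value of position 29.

1

G(0) = 0
G(1) = mex{0} = 1
G(2) = mex{1} = 0
G(3) = mex{0} = 1
G(4) = mex{1} = 0
G(5) = mex{0} = 1
G(6) = mex{1,0} = 2
G(7) = mex{2,1} = 0
G(8) = mex{0,0} = 1
G(9) = mex{1,1} = 0
G(10) = mex{0,0} = 1
G(11) = mex{1,1} = 0
G(12) = mex{0,2} = 1
G(13) = mex{1,0} = 2
G(14) = mex{2,1} = 0
G(15) = mex{0,0} = 1
G(16) = mex{1,1} = 0
G(17) = mex{0,0} = 1
G(18) = mex{1,1} = 0
G(19) = mex{0,2} = 1
G(20) = mex{1,0} = 2
G(21) = mex{2,1} = 0
G(22) = mex{0,0} = 1
G(23) = mex{1,1} = 0
G(24) = mex{0,0} = 1
G(25) = mex{1,1} = 0
G(26) = mex{0,2} = 1
G(27) = mex{1,0} = 2
G(28) = mex{2,1} = 0
G(29) = mex{0,0} = 1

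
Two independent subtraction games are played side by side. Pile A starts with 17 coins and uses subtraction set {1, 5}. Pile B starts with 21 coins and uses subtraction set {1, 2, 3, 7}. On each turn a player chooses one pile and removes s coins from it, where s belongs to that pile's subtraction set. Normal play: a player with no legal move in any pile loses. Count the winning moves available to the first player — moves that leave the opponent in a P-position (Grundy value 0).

0

Pile A, S = {1, 5}:
G(0) = 0
G(1) = mex{0} = 1
G(2) = mex{1} = 0
G(3) = mex{0} = 1
G(4) = mex{1} = 0
G(5) = mex{0,0} = 1
G(6) = mex{1,1} = 0
G(7) = mex{0,0} = 1
G(8) = mex{1,1} = 0
G(9) = mex{0,0} = 1
G(10) = mex{1,1} = 0
G(11) = mex{0,0} = 1
G(12) = mex{1,1} = 0
G(13) = mex{0,0} = 1
G(14) = mex{1,1} = 0
G(15) = mex{0,0} = 1
G(16) = mex{1,1} = 0
G(17) = mex{0,0} = 1
G_A(17) = 1.
Pile B, S = {1, 2, 3, 7}:
n :  0  1  2  3  4  5  6  7  8  9 10 11 12 13 14 15 16 17 18 19 20 21
G :  0  1  2  3  0  1  2  3  0  1  2  3  0  1  2  3  0  1  2  3  0  1
G_B(21) = 1.
Combined Grundy value = 1 ⊕ 1 = 0.
A winning move leaves total XOR = 0, i.e. changes one component's Grundy value g to g ⊕ X where X is the current total.
Pile A: target g' = 1⊕0 = 1, but every legal move changes the Grundy value (mex property), so 0 moves.
Pile B: target g' = 1⊕0 = 1, but every legal move changes the Grundy value (mex property), so 0 moves.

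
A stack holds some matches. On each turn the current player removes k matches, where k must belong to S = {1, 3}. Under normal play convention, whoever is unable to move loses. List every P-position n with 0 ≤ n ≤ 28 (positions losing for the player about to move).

0, 2, 4, 6, 8, 10, 12, 14, 16, 18, 20, 22, 24, 26, 28

G(0) = 0
G(1) = mex{0} = 1
G(2) = mex{1} = 0
G(3) = mex{0,0} = 1
G(4) = mex{1,1} = 0
G(5) = mex{0,0} = 1
G(6) = mex{1,1} = 0
G(7) = mex{0,0} = 1
G(8) = mex{1,1} = 0
G(9) = mex{0,0} = 1
G(10) = mex{1,1} = 0
G(11) = mex{0,0} = 1
G(12) = mex{1,1} = 0
G(13) = mex{0,0} = 1
G(14) = mex{1,1} = 0
G(15) = mex{0,0} = 1
G(16) = mex{1,1} = 0
G(17) = mex{0,0} = 1
G(18) = mex{1,1} = 0
G(19) = mex{0,0} = 1
G(20) = mex{1,1} = 0
G(21) = mex{0,0} = 1
G(22) = mex{1,1} = 0
G(23) = mex{0,0} = 1
G(24) = mex{1,1} = 0
G(25) = mex{0,0} = 1
G(26) = mex{1,1} = 0
G(27) = mex{0,0} = 1
G(28) = mex{1,1} = 0
P-positions are exactly the n with G(n) = 0.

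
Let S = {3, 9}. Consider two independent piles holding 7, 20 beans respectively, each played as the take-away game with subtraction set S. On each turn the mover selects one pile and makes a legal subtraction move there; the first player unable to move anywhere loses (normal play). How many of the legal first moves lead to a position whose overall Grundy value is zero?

All piles use S = {3, 9}:
n :  0  1  2  3  4  5  6  7  8  9 10 11 12 13 14 15 16 17 18 19 20
G :  0  0  0  1  1  1  0  0  0  1  1  1  0  0  0  1  1  1  0  0  0
Pile A: G(7) = 0.
Pile B: G(20) = 0.
Combined Grundy value = 0 ⊕ 0 = 0.
A winning move leaves total XOR = 0, i.e. changes one component's Grundy value g to g ⊕ X where X is the current total.
Pile A: target g' = 0⊕0 = 0, but every legal move changes the Grundy value (mex property), so 0 moves.
Pile B: target g' = 0⊕0 = 0, but every legal move changes the Grundy value (mex property), so 0 moves.

0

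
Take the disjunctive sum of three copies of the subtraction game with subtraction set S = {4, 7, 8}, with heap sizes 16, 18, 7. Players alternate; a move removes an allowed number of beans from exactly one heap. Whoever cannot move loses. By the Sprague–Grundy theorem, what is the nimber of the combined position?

1

All heaps use S = {4, 7, 8}:
n :  0  1  2  3  4  5  6  7  8  9 10 11 12 13 14 15 16 17 18
G :  0  0  0  0  1  1  1  1  2  2  2  2  0  0  0  0  1  1  1
Heap A: G(16) = 1.
Heap B: G(18) = 1.
Heap C: G(7) = 1.
Combined Grundy value = 1 ⊕ 1 ⊕ 1 = 1.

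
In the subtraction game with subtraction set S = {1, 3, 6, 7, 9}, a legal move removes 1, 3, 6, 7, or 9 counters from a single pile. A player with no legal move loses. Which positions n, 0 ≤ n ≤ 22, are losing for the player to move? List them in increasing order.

n :  0  1  2  3  4  5  6  7  8  9 10 11 12 13 14 15 16 17 18 19 20 21 22
G :  0  1  0  1  0  1  2  3  2  3  2  3  0  1  0  1  0  1  2  3  2  3  2
P-positions are exactly the n with G(n) = 0.

0, 2, 4, 12, 14, 16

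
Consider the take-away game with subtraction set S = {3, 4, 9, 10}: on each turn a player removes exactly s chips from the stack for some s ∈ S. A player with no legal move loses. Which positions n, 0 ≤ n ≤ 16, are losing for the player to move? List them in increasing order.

0, 1, 2, 7, 8, 13, 14, 15

G(0) = 0
G(1) = mex{} = 0
G(2) = mex{} = 0
G(3) = mex{0} = 1
G(4) = mex{0,0} = 1
G(5) = mex{0,0} = 1
G(6) = mex{1,0} = 2
G(7) = mex{1,1} = 0
G(8) = mex{1,1} = 0
G(9) = mex{2,1,0} = 3
G(10) = mex{0,2,0,0} = 1
G(11) = mex{0,0,0,0} = 1
G(12) = mex{3,0,1,0} = 2
G(13) = mex{1,3,1,1} = 0
G(14) = mex{1,1,1,1} = 0
G(15) = mex{2,1,2,1} = 0
G(16) = mex{0,2,0,2} = 1
P-positions are exactly the n with G(n) = 0.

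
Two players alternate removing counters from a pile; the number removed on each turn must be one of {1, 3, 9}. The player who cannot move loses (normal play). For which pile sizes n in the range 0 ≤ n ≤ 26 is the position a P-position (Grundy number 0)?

0, 2, 4, 6, 8, 10, 12, 14, 16, 18, 20, 22, 24, 26

n :  0  1  2  3  4  5  6  7  8  9 10 11 12 13 14 15 16 17 18 19 20 21 22 23 24 25 26
G :  0  1  0  1  0  1  0  1  0  1  0  1  0  1  0  1  0  1  0  1  0  1  0  1  0  1  0
P-positions are exactly the n with G(n) = 0.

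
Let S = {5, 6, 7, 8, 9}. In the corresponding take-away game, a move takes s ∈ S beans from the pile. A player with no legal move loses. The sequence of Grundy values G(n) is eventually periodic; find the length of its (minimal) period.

G(0) = 0
G(1) = mex{} = 0
G(2) = mex{} = 0
G(3) = mex{} = 0
G(4) = mex{} = 0
G(5) = mex{0} = 1
G(6) = mex{0,0} = 1
G(7) = mex{0,0,0} = 1
G(8) = mex{0,0,0,0} = 1
G(9) = mex{0,0,0,0,0} = 1
G(10) = mex{1,0,0,0,0} = 2
G(11) = mex{1,1,0,0,0} = 2
G(12) = mex{1,1,1,0,0} = 2
G(13) = mex{1,1,1,1,0} = 2
G(14) = mex{1,1,1,1,1} = 0
G(15) = mex{2,1,1,1,1} = 0
G(16) = mex{2,2,1,1,1} = 0
G(17) = mex{2,2,2,1,1} = 0
G(18) = mex{2,2,2,2,1} = 0
G(19) = mex{0,2,2,2,2} = 1
G(20) = mex{0,0,2,2,2} = 1
G(21) = mex{0,0,0,2,2} = 1
G(22) = mex{0,0,0,0,2} = 1
G(23) = mex{0,0,0,0,0} = 1
G(24) = mex{1,0,0,0,0} = 2
G(25) = mex{1,1,0,0,0} = 2
G(26) = mex{1,1,1,0,0} = 2
G(27) = mex{1,1,1,1,0} = 2
G(28) = mex{1,1,1,1,1} = 0
G(29) = mex{2,1,1,1,1} = 0
G(n+14) = G(n) holds for n = 0,…,8 (a full window of length max(S) = 9), so the sequence is purely periodic with period 14.

14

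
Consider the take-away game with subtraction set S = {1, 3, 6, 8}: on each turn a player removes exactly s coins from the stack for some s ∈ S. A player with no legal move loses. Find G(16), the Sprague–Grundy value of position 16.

n :  0  1  2  3  4  5  6  7  8  9 10 11 12 13 14 15 16
G :  0  1  0  1  0  1  2  3  2  0  1  0  1  0  1  2  3

3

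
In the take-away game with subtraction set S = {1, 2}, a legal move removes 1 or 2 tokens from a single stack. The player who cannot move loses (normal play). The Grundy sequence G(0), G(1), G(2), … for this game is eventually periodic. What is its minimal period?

3

n :  0  1  2  3  4  5  6  7  8  9 10 11 12 13 14
G :  0  1  2  0  1  2  0  1  2  0  1  2  0  1  2
G(n+3) = G(n) holds for n = 0,…,1 (a full window of length max(S) = 2), so the sequence is purely periodic with period 3.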